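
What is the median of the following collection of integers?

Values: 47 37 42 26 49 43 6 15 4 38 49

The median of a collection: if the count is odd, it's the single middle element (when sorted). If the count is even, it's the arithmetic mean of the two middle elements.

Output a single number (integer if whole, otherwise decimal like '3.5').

Step 1: insert 47 -> lo=[47] (size 1, max 47) hi=[] (size 0) -> median=47
Step 2: insert 37 -> lo=[37] (size 1, max 37) hi=[47] (size 1, min 47) -> median=42
Step 3: insert 42 -> lo=[37, 42] (size 2, max 42) hi=[47] (size 1, min 47) -> median=42
Step 4: insert 26 -> lo=[26, 37] (size 2, max 37) hi=[42, 47] (size 2, min 42) -> median=39.5
Step 5: insert 49 -> lo=[26, 37, 42] (size 3, max 42) hi=[47, 49] (size 2, min 47) -> median=42
Step 6: insert 43 -> lo=[26, 37, 42] (size 3, max 42) hi=[43, 47, 49] (size 3, min 43) -> median=42.5
Step 7: insert 6 -> lo=[6, 26, 37, 42] (size 4, max 42) hi=[43, 47, 49] (size 3, min 43) -> median=42
Step 8: insert 15 -> lo=[6, 15, 26, 37] (size 4, max 37) hi=[42, 43, 47, 49] (size 4, min 42) -> median=39.5
Step 9: insert 4 -> lo=[4, 6, 15, 26, 37] (size 5, max 37) hi=[42, 43, 47, 49] (size 4, min 42) -> median=37
Step 10: insert 38 -> lo=[4, 6, 15, 26, 37] (size 5, max 37) hi=[38, 42, 43, 47, 49] (size 5, min 38) -> median=37.5
Step 11: insert 49 -> lo=[4, 6, 15, 26, 37, 38] (size 6, max 38) hi=[42, 43, 47, 49, 49] (size 5, min 42) -> median=38

Answer: 38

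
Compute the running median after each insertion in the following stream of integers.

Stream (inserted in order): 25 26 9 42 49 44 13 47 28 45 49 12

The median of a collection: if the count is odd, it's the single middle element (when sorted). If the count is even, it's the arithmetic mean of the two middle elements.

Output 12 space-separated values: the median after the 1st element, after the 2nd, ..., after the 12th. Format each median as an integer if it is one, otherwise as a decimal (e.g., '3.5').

Step 1: insert 25 -> lo=[25] (size 1, max 25) hi=[] (size 0) -> median=25
Step 2: insert 26 -> lo=[25] (size 1, max 25) hi=[26] (size 1, min 26) -> median=25.5
Step 3: insert 9 -> lo=[9, 25] (size 2, max 25) hi=[26] (size 1, min 26) -> median=25
Step 4: insert 42 -> lo=[9, 25] (size 2, max 25) hi=[26, 42] (size 2, min 26) -> median=25.5
Step 5: insert 49 -> lo=[9, 25, 26] (size 3, max 26) hi=[42, 49] (size 2, min 42) -> median=26
Step 6: insert 44 -> lo=[9, 25, 26] (size 3, max 26) hi=[42, 44, 49] (size 3, min 42) -> median=34
Step 7: insert 13 -> lo=[9, 13, 25, 26] (size 4, max 26) hi=[42, 44, 49] (size 3, min 42) -> median=26
Step 8: insert 47 -> lo=[9, 13, 25, 26] (size 4, max 26) hi=[42, 44, 47, 49] (size 4, min 42) -> median=34
Step 9: insert 28 -> lo=[9, 13, 25, 26, 28] (size 5, max 28) hi=[42, 44, 47, 49] (size 4, min 42) -> median=28
Step 10: insert 45 -> lo=[9, 13, 25, 26, 28] (size 5, max 28) hi=[42, 44, 45, 47, 49] (size 5, min 42) -> median=35
Step 11: insert 49 -> lo=[9, 13, 25, 26, 28, 42] (size 6, max 42) hi=[44, 45, 47, 49, 49] (size 5, min 44) -> median=42
Step 12: insert 12 -> lo=[9, 12, 13, 25, 26, 28] (size 6, max 28) hi=[42, 44, 45, 47, 49, 49] (size 6, min 42) -> median=35

Answer: 25 25.5 25 25.5 26 34 26 34 28 35 42 35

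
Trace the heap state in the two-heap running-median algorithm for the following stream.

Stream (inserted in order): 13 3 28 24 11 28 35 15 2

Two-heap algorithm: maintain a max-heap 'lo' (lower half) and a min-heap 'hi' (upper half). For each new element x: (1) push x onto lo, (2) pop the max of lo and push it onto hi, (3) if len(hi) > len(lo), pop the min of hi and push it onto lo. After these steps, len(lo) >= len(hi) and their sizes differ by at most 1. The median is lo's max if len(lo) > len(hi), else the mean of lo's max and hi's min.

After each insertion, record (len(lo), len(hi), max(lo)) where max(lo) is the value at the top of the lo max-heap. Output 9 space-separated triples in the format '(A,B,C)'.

Answer: (1,0,13) (1,1,3) (2,1,13) (2,2,13) (3,2,13) (3,3,13) (4,3,24) (4,4,15) (5,4,15)

Derivation:
Step 1: insert 13 -> lo=[13] hi=[] -> (len(lo)=1, len(hi)=0, max(lo)=13)
Step 2: insert 3 -> lo=[3] hi=[13] -> (len(lo)=1, len(hi)=1, max(lo)=3)
Step 3: insert 28 -> lo=[3, 13] hi=[28] -> (len(lo)=2, len(hi)=1, max(lo)=13)
Step 4: insert 24 -> lo=[3, 13] hi=[24, 28] -> (len(lo)=2, len(hi)=2, max(lo)=13)
Step 5: insert 11 -> lo=[3, 11, 13] hi=[24, 28] -> (len(lo)=3, len(hi)=2, max(lo)=13)
Step 6: insert 28 -> lo=[3, 11, 13] hi=[24, 28, 28] -> (len(lo)=3, len(hi)=3, max(lo)=13)
Step 7: insert 35 -> lo=[3, 11, 13, 24] hi=[28, 28, 35] -> (len(lo)=4, len(hi)=3, max(lo)=24)
Step 8: insert 15 -> lo=[3, 11, 13, 15] hi=[24, 28, 28, 35] -> (len(lo)=4, len(hi)=4, max(lo)=15)
Step 9: insert 2 -> lo=[2, 3, 11, 13, 15] hi=[24, 28, 28, 35] -> (len(lo)=5, len(hi)=4, max(lo)=15)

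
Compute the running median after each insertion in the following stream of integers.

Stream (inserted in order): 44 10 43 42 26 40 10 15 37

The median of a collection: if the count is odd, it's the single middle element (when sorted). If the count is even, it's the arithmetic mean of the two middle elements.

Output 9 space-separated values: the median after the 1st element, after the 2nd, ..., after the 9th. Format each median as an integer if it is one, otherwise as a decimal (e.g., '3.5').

Answer: 44 27 43 42.5 42 41 40 33 37

Derivation:
Step 1: insert 44 -> lo=[44] (size 1, max 44) hi=[] (size 0) -> median=44
Step 2: insert 10 -> lo=[10] (size 1, max 10) hi=[44] (size 1, min 44) -> median=27
Step 3: insert 43 -> lo=[10, 43] (size 2, max 43) hi=[44] (size 1, min 44) -> median=43
Step 4: insert 42 -> lo=[10, 42] (size 2, max 42) hi=[43, 44] (size 2, min 43) -> median=42.5
Step 5: insert 26 -> lo=[10, 26, 42] (size 3, max 42) hi=[43, 44] (size 2, min 43) -> median=42
Step 6: insert 40 -> lo=[10, 26, 40] (size 3, max 40) hi=[42, 43, 44] (size 3, min 42) -> median=41
Step 7: insert 10 -> lo=[10, 10, 26, 40] (size 4, max 40) hi=[42, 43, 44] (size 3, min 42) -> median=40
Step 8: insert 15 -> lo=[10, 10, 15, 26] (size 4, max 26) hi=[40, 42, 43, 44] (size 4, min 40) -> median=33
Step 9: insert 37 -> lo=[10, 10, 15, 26, 37] (size 5, max 37) hi=[40, 42, 43, 44] (size 4, min 40) -> median=37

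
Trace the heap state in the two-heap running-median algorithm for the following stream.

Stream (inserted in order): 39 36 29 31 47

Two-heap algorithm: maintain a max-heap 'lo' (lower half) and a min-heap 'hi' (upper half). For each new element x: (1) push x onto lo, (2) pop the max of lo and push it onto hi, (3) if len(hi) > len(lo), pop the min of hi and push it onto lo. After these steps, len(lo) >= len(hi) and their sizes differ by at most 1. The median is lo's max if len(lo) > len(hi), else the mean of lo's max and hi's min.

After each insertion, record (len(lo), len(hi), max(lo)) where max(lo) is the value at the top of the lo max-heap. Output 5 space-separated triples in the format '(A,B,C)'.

Answer: (1,0,39) (1,1,36) (2,1,36) (2,2,31) (3,2,36)

Derivation:
Step 1: insert 39 -> lo=[39] hi=[] -> (len(lo)=1, len(hi)=0, max(lo)=39)
Step 2: insert 36 -> lo=[36] hi=[39] -> (len(lo)=1, len(hi)=1, max(lo)=36)
Step 3: insert 29 -> lo=[29, 36] hi=[39] -> (len(lo)=2, len(hi)=1, max(lo)=36)
Step 4: insert 31 -> lo=[29, 31] hi=[36, 39] -> (len(lo)=2, len(hi)=2, max(lo)=31)
Step 5: insert 47 -> lo=[29, 31, 36] hi=[39, 47] -> (len(lo)=3, len(hi)=2, max(lo)=36)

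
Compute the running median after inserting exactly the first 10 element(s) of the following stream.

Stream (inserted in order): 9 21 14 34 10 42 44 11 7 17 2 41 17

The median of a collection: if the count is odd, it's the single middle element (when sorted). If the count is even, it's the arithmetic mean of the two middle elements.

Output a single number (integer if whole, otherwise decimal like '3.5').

Step 1: insert 9 -> lo=[9] (size 1, max 9) hi=[] (size 0) -> median=9
Step 2: insert 21 -> lo=[9] (size 1, max 9) hi=[21] (size 1, min 21) -> median=15
Step 3: insert 14 -> lo=[9, 14] (size 2, max 14) hi=[21] (size 1, min 21) -> median=14
Step 4: insert 34 -> lo=[9, 14] (size 2, max 14) hi=[21, 34] (size 2, min 21) -> median=17.5
Step 5: insert 10 -> lo=[9, 10, 14] (size 3, max 14) hi=[21, 34] (size 2, min 21) -> median=14
Step 6: insert 42 -> lo=[9, 10, 14] (size 3, max 14) hi=[21, 34, 42] (size 3, min 21) -> median=17.5
Step 7: insert 44 -> lo=[9, 10, 14, 21] (size 4, max 21) hi=[34, 42, 44] (size 3, min 34) -> median=21
Step 8: insert 11 -> lo=[9, 10, 11, 14] (size 4, max 14) hi=[21, 34, 42, 44] (size 4, min 21) -> median=17.5
Step 9: insert 7 -> lo=[7, 9, 10, 11, 14] (size 5, max 14) hi=[21, 34, 42, 44] (size 4, min 21) -> median=14
Step 10: insert 17 -> lo=[7, 9, 10, 11, 14] (size 5, max 14) hi=[17, 21, 34, 42, 44] (size 5, min 17) -> median=15.5

Answer: 15.5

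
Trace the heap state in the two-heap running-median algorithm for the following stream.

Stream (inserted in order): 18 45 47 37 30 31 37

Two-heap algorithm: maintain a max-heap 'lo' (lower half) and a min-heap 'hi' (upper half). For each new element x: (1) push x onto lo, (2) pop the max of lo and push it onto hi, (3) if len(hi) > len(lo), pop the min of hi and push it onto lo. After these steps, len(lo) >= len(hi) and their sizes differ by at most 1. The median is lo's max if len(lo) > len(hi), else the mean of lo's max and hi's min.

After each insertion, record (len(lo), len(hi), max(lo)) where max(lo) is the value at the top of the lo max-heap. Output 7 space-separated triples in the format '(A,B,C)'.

Answer: (1,0,18) (1,1,18) (2,1,45) (2,2,37) (3,2,37) (3,3,31) (4,3,37)

Derivation:
Step 1: insert 18 -> lo=[18] hi=[] -> (len(lo)=1, len(hi)=0, max(lo)=18)
Step 2: insert 45 -> lo=[18] hi=[45] -> (len(lo)=1, len(hi)=1, max(lo)=18)
Step 3: insert 47 -> lo=[18, 45] hi=[47] -> (len(lo)=2, len(hi)=1, max(lo)=45)
Step 4: insert 37 -> lo=[18, 37] hi=[45, 47] -> (len(lo)=2, len(hi)=2, max(lo)=37)
Step 5: insert 30 -> lo=[18, 30, 37] hi=[45, 47] -> (len(lo)=3, len(hi)=2, max(lo)=37)
Step 6: insert 31 -> lo=[18, 30, 31] hi=[37, 45, 47] -> (len(lo)=3, len(hi)=3, max(lo)=31)
Step 7: insert 37 -> lo=[18, 30, 31, 37] hi=[37, 45, 47] -> (len(lo)=4, len(hi)=3, max(lo)=37)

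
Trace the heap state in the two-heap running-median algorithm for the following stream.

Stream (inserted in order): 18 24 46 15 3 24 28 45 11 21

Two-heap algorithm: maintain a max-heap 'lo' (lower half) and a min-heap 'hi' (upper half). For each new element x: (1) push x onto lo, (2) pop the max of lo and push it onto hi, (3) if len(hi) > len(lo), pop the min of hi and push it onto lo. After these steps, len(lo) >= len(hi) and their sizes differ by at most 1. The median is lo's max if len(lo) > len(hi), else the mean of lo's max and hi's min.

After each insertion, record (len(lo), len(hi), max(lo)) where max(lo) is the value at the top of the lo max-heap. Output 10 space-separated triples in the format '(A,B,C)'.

Step 1: insert 18 -> lo=[18] hi=[] -> (len(lo)=1, len(hi)=0, max(lo)=18)
Step 2: insert 24 -> lo=[18] hi=[24] -> (len(lo)=1, len(hi)=1, max(lo)=18)
Step 3: insert 46 -> lo=[18, 24] hi=[46] -> (len(lo)=2, len(hi)=1, max(lo)=24)
Step 4: insert 15 -> lo=[15, 18] hi=[24, 46] -> (len(lo)=2, len(hi)=2, max(lo)=18)
Step 5: insert 3 -> lo=[3, 15, 18] hi=[24, 46] -> (len(lo)=3, len(hi)=2, max(lo)=18)
Step 6: insert 24 -> lo=[3, 15, 18] hi=[24, 24, 46] -> (len(lo)=3, len(hi)=3, max(lo)=18)
Step 7: insert 28 -> lo=[3, 15, 18, 24] hi=[24, 28, 46] -> (len(lo)=4, len(hi)=3, max(lo)=24)
Step 8: insert 45 -> lo=[3, 15, 18, 24] hi=[24, 28, 45, 46] -> (len(lo)=4, len(hi)=4, max(lo)=24)
Step 9: insert 11 -> lo=[3, 11, 15, 18, 24] hi=[24, 28, 45, 46] -> (len(lo)=5, len(hi)=4, max(lo)=24)
Step 10: insert 21 -> lo=[3, 11, 15, 18, 21] hi=[24, 24, 28, 45, 46] -> (len(lo)=5, len(hi)=5, max(lo)=21)

Answer: (1,0,18) (1,1,18) (2,1,24) (2,2,18) (3,2,18) (3,3,18) (4,3,24) (4,4,24) (5,4,24) (5,5,21)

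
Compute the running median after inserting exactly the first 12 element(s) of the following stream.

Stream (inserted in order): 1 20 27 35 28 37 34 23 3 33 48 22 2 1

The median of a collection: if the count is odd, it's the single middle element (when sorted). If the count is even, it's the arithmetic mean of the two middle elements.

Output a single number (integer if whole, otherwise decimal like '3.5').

Step 1: insert 1 -> lo=[1] (size 1, max 1) hi=[] (size 0) -> median=1
Step 2: insert 20 -> lo=[1] (size 1, max 1) hi=[20] (size 1, min 20) -> median=10.5
Step 3: insert 27 -> lo=[1, 20] (size 2, max 20) hi=[27] (size 1, min 27) -> median=20
Step 4: insert 35 -> lo=[1, 20] (size 2, max 20) hi=[27, 35] (size 2, min 27) -> median=23.5
Step 5: insert 28 -> lo=[1, 20, 27] (size 3, max 27) hi=[28, 35] (size 2, min 28) -> median=27
Step 6: insert 37 -> lo=[1, 20, 27] (size 3, max 27) hi=[28, 35, 37] (size 3, min 28) -> median=27.5
Step 7: insert 34 -> lo=[1, 20, 27, 28] (size 4, max 28) hi=[34, 35, 37] (size 3, min 34) -> median=28
Step 8: insert 23 -> lo=[1, 20, 23, 27] (size 4, max 27) hi=[28, 34, 35, 37] (size 4, min 28) -> median=27.5
Step 9: insert 3 -> lo=[1, 3, 20, 23, 27] (size 5, max 27) hi=[28, 34, 35, 37] (size 4, min 28) -> median=27
Step 10: insert 33 -> lo=[1, 3, 20, 23, 27] (size 5, max 27) hi=[28, 33, 34, 35, 37] (size 5, min 28) -> median=27.5
Step 11: insert 48 -> lo=[1, 3, 20, 23, 27, 28] (size 6, max 28) hi=[33, 34, 35, 37, 48] (size 5, min 33) -> median=28
Step 12: insert 22 -> lo=[1, 3, 20, 22, 23, 27] (size 6, max 27) hi=[28, 33, 34, 35, 37, 48] (size 6, min 28) -> median=27.5

Answer: 27.5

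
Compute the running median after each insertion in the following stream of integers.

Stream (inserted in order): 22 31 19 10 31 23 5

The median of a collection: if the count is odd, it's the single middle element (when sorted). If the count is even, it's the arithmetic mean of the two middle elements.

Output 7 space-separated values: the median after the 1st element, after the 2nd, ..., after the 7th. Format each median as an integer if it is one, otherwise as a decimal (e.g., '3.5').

Step 1: insert 22 -> lo=[22] (size 1, max 22) hi=[] (size 0) -> median=22
Step 2: insert 31 -> lo=[22] (size 1, max 22) hi=[31] (size 1, min 31) -> median=26.5
Step 3: insert 19 -> lo=[19, 22] (size 2, max 22) hi=[31] (size 1, min 31) -> median=22
Step 4: insert 10 -> lo=[10, 19] (size 2, max 19) hi=[22, 31] (size 2, min 22) -> median=20.5
Step 5: insert 31 -> lo=[10, 19, 22] (size 3, max 22) hi=[31, 31] (size 2, min 31) -> median=22
Step 6: insert 23 -> lo=[10, 19, 22] (size 3, max 22) hi=[23, 31, 31] (size 3, min 23) -> median=22.5
Step 7: insert 5 -> lo=[5, 10, 19, 22] (size 4, max 22) hi=[23, 31, 31] (size 3, min 23) -> median=22

Answer: 22 26.5 22 20.5 22 22.5 22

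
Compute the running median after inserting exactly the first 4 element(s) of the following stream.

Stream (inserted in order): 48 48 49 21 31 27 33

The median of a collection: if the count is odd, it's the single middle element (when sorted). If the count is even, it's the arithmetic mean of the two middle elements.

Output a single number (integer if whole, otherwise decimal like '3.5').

Answer: 48

Derivation:
Step 1: insert 48 -> lo=[48] (size 1, max 48) hi=[] (size 0) -> median=48
Step 2: insert 48 -> lo=[48] (size 1, max 48) hi=[48] (size 1, min 48) -> median=48
Step 3: insert 49 -> lo=[48, 48] (size 2, max 48) hi=[49] (size 1, min 49) -> median=48
Step 4: insert 21 -> lo=[21, 48] (size 2, max 48) hi=[48, 49] (size 2, min 48) -> median=48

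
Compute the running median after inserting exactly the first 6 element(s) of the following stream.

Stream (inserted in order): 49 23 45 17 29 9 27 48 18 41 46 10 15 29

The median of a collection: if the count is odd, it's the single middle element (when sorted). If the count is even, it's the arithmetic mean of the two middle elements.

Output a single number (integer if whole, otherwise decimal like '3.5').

Answer: 26

Derivation:
Step 1: insert 49 -> lo=[49] (size 1, max 49) hi=[] (size 0) -> median=49
Step 2: insert 23 -> lo=[23] (size 1, max 23) hi=[49] (size 1, min 49) -> median=36
Step 3: insert 45 -> lo=[23, 45] (size 2, max 45) hi=[49] (size 1, min 49) -> median=45
Step 4: insert 17 -> lo=[17, 23] (size 2, max 23) hi=[45, 49] (size 2, min 45) -> median=34
Step 5: insert 29 -> lo=[17, 23, 29] (size 3, max 29) hi=[45, 49] (size 2, min 45) -> median=29
Step 6: insert 9 -> lo=[9, 17, 23] (size 3, max 23) hi=[29, 45, 49] (size 3, min 29) -> median=26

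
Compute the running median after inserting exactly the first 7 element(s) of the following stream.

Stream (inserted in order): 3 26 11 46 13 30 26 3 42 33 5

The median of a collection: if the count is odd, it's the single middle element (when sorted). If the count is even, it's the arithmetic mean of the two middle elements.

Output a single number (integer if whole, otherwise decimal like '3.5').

Answer: 26

Derivation:
Step 1: insert 3 -> lo=[3] (size 1, max 3) hi=[] (size 0) -> median=3
Step 2: insert 26 -> lo=[3] (size 1, max 3) hi=[26] (size 1, min 26) -> median=14.5
Step 3: insert 11 -> lo=[3, 11] (size 2, max 11) hi=[26] (size 1, min 26) -> median=11
Step 4: insert 46 -> lo=[3, 11] (size 2, max 11) hi=[26, 46] (size 2, min 26) -> median=18.5
Step 5: insert 13 -> lo=[3, 11, 13] (size 3, max 13) hi=[26, 46] (size 2, min 26) -> median=13
Step 6: insert 30 -> lo=[3, 11, 13] (size 3, max 13) hi=[26, 30, 46] (size 3, min 26) -> median=19.5
Step 7: insert 26 -> lo=[3, 11, 13, 26] (size 4, max 26) hi=[26, 30, 46] (size 3, min 26) -> median=26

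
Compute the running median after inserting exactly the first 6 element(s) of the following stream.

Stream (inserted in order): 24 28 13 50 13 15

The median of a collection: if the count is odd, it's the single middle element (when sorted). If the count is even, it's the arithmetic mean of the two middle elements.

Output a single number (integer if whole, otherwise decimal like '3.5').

Step 1: insert 24 -> lo=[24] (size 1, max 24) hi=[] (size 0) -> median=24
Step 2: insert 28 -> lo=[24] (size 1, max 24) hi=[28] (size 1, min 28) -> median=26
Step 3: insert 13 -> lo=[13, 24] (size 2, max 24) hi=[28] (size 1, min 28) -> median=24
Step 4: insert 50 -> lo=[13, 24] (size 2, max 24) hi=[28, 50] (size 2, min 28) -> median=26
Step 5: insert 13 -> lo=[13, 13, 24] (size 3, max 24) hi=[28, 50] (size 2, min 28) -> median=24
Step 6: insert 15 -> lo=[13, 13, 15] (size 3, max 15) hi=[24, 28, 50] (size 3, min 24) -> median=19.5

Answer: 19.5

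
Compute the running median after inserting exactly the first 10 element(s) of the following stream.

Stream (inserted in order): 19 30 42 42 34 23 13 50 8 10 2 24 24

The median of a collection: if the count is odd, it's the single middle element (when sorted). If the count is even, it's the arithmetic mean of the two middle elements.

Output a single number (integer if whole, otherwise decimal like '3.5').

Answer: 26.5

Derivation:
Step 1: insert 19 -> lo=[19] (size 1, max 19) hi=[] (size 0) -> median=19
Step 2: insert 30 -> lo=[19] (size 1, max 19) hi=[30] (size 1, min 30) -> median=24.5
Step 3: insert 42 -> lo=[19, 30] (size 2, max 30) hi=[42] (size 1, min 42) -> median=30
Step 4: insert 42 -> lo=[19, 30] (size 2, max 30) hi=[42, 42] (size 2, min 42) -> median=36
Step 5: insert 34 -> lo=[19, 30, 34] (size 3, max 34) hi=[42, 42] (size 2, min 42) -> median=34
Step 6: insert 23 -> lo=[19, 23, 30] (size 3, max 30) hi=[34, 42, 42] (size 3, min 34) -> median=32
Step 7: insert 13 -> lo=[13, 19, 23, 30] (size 4, max 30) hi=[34, 42, 42] (size 3, min 34) -> median=30
Step 8: insert 50 -> lo=[13, 19, 23, 30] (size 4, max 30) hi=[34, 42, 42, 50] (size 4, min 34) -> median=32
Step 9: insert 8 -> lo=[8, 13, 19, 23, 30] (size 5, max 30) hi=[34, 42, 42, 50] (size 4, min 34) -> median=30
Step 10: insert 10 -> lo=[8, 10, 13, 19, 23] (size 5, max 23) hi=[30, 34, 42, 42, 50] (size 5, min 30) -> median=26.5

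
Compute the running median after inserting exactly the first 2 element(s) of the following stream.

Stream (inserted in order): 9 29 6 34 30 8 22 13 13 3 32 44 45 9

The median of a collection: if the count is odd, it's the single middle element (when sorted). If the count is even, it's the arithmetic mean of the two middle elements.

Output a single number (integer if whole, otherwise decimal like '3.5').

Step 1: insert 9 -> lo=[9] (size 1, max 9) hi=[] (size 0) -> median=9
Step 2: insert 29 -> lo=[9] (size 1, max 9) hi=[29] (size 1, min 29) -> median=19

Answer: 19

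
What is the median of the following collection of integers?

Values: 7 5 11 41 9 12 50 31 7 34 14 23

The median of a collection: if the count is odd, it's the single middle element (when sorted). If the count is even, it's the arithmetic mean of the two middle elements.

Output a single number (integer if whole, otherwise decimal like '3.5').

Answer: 13

Derivation:
Step 1: insert 7 -> lo=[7] (size 1, max 7) hi=[] (size 0) -> median=7
Step 2: insert 5 -> lo=[5] (size 1, max 5) hi=[7] (size 1, min 7) -> median=6
Step 3: insert 11 -> lo=[5, 7] (size 2, max 7) hi=[11] (size 1, min 11) -> median=7
Step 4: insert 41 -> lo=[5, 7] (size 2, max 7) hi=[11, 41] (size 2, min 11) -> median=9
Step 5: insert 9 -> lo=[5, 7, 9] (size 3, max 9) hi=[11, 41] (size 2, min 11) -> median=9
Step 6: insert 12 -> lo=[5, 7, 9] (size 3, max 9) hi=[11, 12, 41] (size 3, min 11) -> median=10
Step 7: insert 50 -> lo=[5, 7, 9, 11] (size 4, max 11) hi=[12, 41, 50] (size 3, min 12) -> median=11
Step 8: insert 31 -> lo=[5, 7, 9, 11] (size 4, max 11) hi=[12, 31, 41, 50] (size 4, min 12) -> median=11.5
Step 9: insert 7 -> lo=[5, 7, 7, 9, 11] (size 5, max 11) hi=[12, 31, 41, 50] (size 4, min 12) -> median=11
Step 10: insert 34 -> lo=[5, 7, 7, 9, 11] (size 5, max 11) hi=[12, 31, 34, 41, 50] (size 5, min 12) -> median=11.5
Step 11: insert 14 -> lo=[5, 7, 7, 9, 11, 12] (size 6, max 12) hi=[14, 31, 34, 41, 50] (size 5, min 14) -> median=12
Step 12: insert 23 -> lo=[5, 7, 7, 9, 11, 12] (size 6, max 12) hi=[14, 23, 31, 34, 41, 50] (size 6, min 14) -> median=13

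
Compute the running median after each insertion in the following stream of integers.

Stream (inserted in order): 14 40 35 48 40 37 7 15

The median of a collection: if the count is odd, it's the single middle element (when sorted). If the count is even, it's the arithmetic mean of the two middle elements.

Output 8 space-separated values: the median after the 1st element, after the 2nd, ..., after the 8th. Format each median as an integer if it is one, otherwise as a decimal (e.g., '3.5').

Answer: 14 27 35 37.5 40 38.5 37 36

Derivation:
Step 1: insert 14 -> lo=[14] (size 1, max 14) hi=[] (size 0) -> median=14
Step 2: insert 40 -> lo=[14] (size 1, max 14) hi=[40] (size 1, min 40) -> median=27
Step 3: insert 35 -> lo=[14, 35] (size 2, max 35) hi=[40] (size 1, min 40) -> median=35
Step 4: insert 48 -> lo=[14, 35] (size 2, max 35) hi=[40, 48] (size 2, min 40) -> median=37.5
Step 5: insert 40 -> lo=[14, 35, 40] (size 3, max 40) hi=[40, 48] (size 2, min 40) -> median=40
Step 6: insert 37 -> lo=[14, 35, 37] (size 3, max 37) hi=[40, 40, 48] (size 3, min 40) -> median=38.5
Step 7: insert 7 -> lo=[7, 14, 35, 37] (size 4, max 37) hi=[40, 40, 48] (size 3, min 40) -> median=37
Step 8: insert 15 -> lo=[7, 14, 15, 35] (size 4, max 35) hi=[37, 40, 40, 48] (size 4, min 37) -> median=36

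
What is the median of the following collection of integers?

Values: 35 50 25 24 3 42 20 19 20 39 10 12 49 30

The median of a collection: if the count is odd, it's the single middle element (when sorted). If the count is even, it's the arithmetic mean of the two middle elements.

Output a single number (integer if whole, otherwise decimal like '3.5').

Answer: 24.5

Derivation:
Step 1: insert 35 -> lo=[35] (size 1, max 35) hi=[] (size 0) -> median=35
Step 2: insert 50 -> lo=[35] (size 1, max 35) hi=[50] (size 1, min 50) -> median=42.5
Step 3: insert 25 -> lo=[25, 35] (size 2, max 35) hi=[50] (size 1, min 50) -> median=35
Step 4: insert 24 -> lo=[24, 25] (size 2, max 25) hi=[35, 50] (size 2, min 35) -> median=30
Step 5: insert 3 -> lo=[3, 24, 25] (size 3, max 25) hi=[35, 50] (size 2, min 35) -> median=25
Step 6: insert 42 -> lo=[3, 24, 25] (size 3, max 25) hi=[35, 42, 50] (size 3, min 35) -> median=30
Step 7: insert 20 -> lo=[3, 20, 24, 25] (size 4, max 25) hi=[35, 42, 50] (size 3, min 35) -> median=25
Step 8: insert 19 -> lo=[3, 19, 20, 24] (size 4, max 24) hi=[25, 35, 42, 50] (size 4, min 25) -> median=24.5
Step 9: insert 20 -> lo=[3, 19, 20, 20, 24] (size 5, max 24) hi=[25, 35, 42, 50] (size 4, min 25) -> median=24
Step 10: insert 39 -> lo=[3, 19, 20, 20, 24] (size 5, max 24) hi=[25, 35, 39, 42, 50] (size 5, min 25) -> median=24.5
Step 11: insert 10 -> lo=[3, 10, 19, 20, 20, 24] (size 6, max 24) hi=[25, 35, 39, 42, 50] (size 5, min 25) -> median=24
Step 12: insert 12 -> lo=[3, 10, 12, 19, 20, 20] (size 6, max 20) hi=[24, 25, 35, 39, 42, 50] (size 6, min 24) -> median=22
Step 13: insert 49 -> lo=[3, 10, 12, 19, 20, 20, 24] (size 7, max 24) hi=[25, 35, 39, 42, 49, 50] (size 6, min 25) -> median=24
Step 14: insert 30 -> lo=[3, 10, 12, 19, 20, 20, 24] (size 7, max 24) hi=[25, 30, 35, 39, 42, 49, 50] (size 7, min 25) -> median=24.5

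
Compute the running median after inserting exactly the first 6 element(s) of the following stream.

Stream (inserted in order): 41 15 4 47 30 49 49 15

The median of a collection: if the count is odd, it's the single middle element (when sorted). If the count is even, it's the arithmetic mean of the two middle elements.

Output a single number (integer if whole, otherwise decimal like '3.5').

Step 1: insert 41 -> lo=[41] (size 1, max 41) hi=[] (size 0) -> median=41
Step 2: insert 15 -> lo=[15] (size 1, max 15) hi=[41] (size 1, min 41) -> median=28
Step 3: insert 4 -> lo=[4, 15] (size 2, max 15) hi=[41] (size 1, min 41) -> median=15
Step 4: insert 47 -> lo=[4, 15] (size 2, max 15) hi=[41, 47] (size 2, min 41) -> median=28
Step 5: insert 30 -> lo=[4, 15, 30] (size 3, max 30) hi=[41, 47] (size 2, min 41) -> median=30
Step 6: insert 49 -> lo=[4, 15, 30] (size 3, max 30) hi=[41, 47, 49] (size 3, min 41) -> median=35.5

Answer: 35.5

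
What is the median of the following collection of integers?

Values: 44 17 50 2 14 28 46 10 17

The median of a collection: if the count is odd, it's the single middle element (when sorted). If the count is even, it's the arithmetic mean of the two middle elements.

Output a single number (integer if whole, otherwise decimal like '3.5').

Answer: 17

Derivation:
Step 1: insert 44 -> lo=[44] (size 1, max 44) hi=[] (size 0) -> median=44
Step 2: insert 17 -> lo=[17] (size 1, max 17) hi=[44] (size 1, min 44) -> median=30.5
Step 3: insert 50 -> lo=[17, 44] (size 2, max 44) hi=[50] (size 1, min 50) -> median=44
Step 4: insert 2 -> lo=[2, 17] (size 2, max 17) hi=[44, 50] (size 2, min 44) -> median=30.5
Step 5: insert 14 -> lo=[2, 14, 17] (size 3, max 17) hi=[44, 50] (size 2, min 44) -> median=17
Step 6: insert 28 -> lo=[2, 14, 17] (size 3, max 17) hi=[28, 44, 50] (size 3, min 28) -> median=22.5
Step 7: insert 46 -> lo=[2, 14, 17, 28] (size 4, max 28) hi=[44, 46, 50] (size 3, min 44) -> median=28
Step 8: insert 10 -> lo=[2, 10, 14, 17] (size 4, max 17) hi=[28, 44, 46, 50] (size 4, min 28) -> median=22.5
Step 9: insert 17 -> lo=[2, 10, 14, 17, 17] (size 5, max 17) hi=[28, 44, 46, 50] (size 4, min 28) -> median=17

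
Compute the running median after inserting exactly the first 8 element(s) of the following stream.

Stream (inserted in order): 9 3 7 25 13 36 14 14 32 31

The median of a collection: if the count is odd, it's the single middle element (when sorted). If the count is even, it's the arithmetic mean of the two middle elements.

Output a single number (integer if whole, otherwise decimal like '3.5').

Answer: 13.5

Derivation:
Step 1: insert 9 -> lo=[9] (size 1, max 9) hi=[] (size 0) -> median=9
Step 2: insert 3 -> lo=[3] (size 1, max 3) hi=[9] (size 1, min 9) -> median=6
Step 3: insert 7 -> lo=[3, 7] (size 2, max 7) hi=[9] (size 1, min 9) -> median=7
Step 4: insert 25 -> lo=[3, 7] (size 2, max 7) hi=[9, 25] (size 2, min 9) -> median=8
Step 5: insert 13 -> lo=[3, 7, 9] (size 3, max 9) hi=[13, 25] (size 2, min 13) -> median=9
Step 6: insert 36 -> lo=[3, 7, 9] (size 3, max 9) hi=[13, 25, 36] (size 3, min 13) -> median=11
Step 7: insert 14 -> lo=[3, 7, 9, 13] (size 4, max 13) hi=[14, 25, 36] (size 3, min 14) -> median=13
Step 8: insert 14 -> lo=[3, 7, 9, 13] (size 4, max 13) hi=[14, 14, 25, 36] (size 4, min 14) -> median=13.5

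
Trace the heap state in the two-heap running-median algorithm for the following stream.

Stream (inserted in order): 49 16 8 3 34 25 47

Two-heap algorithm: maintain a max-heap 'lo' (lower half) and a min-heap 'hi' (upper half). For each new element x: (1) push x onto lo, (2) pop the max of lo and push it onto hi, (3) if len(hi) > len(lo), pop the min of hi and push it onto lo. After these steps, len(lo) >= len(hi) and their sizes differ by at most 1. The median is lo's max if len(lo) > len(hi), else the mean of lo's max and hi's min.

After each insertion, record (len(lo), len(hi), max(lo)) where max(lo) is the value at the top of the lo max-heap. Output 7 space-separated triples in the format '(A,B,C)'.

Step 1: insert 49 -> lo=[49] hi=[] -> (len(lo)=1, len(hi)=0, max(lo)=49)
Step 2: insert 16 -> lo=[16] hi=[49] -> (len(lo)=1, len(hi)=1, max(lo)=16)
Step 3: insert 8 -> lo=[8, 16] hi=[49] -> (len(lo)=2, len(hi)=1, max(lo)=16)
Step 4: insert 3 -> lo=[3, 8] hi=[16, 49] -> (len(lo)=2, len(hi)=2, max(lo)=8)
Step 5: insert 34 -> lo=[3, 8, 16] hi=[34, 49] -> (len(lo)=3, len(hi)=2, max(lo)=16)
Step 6: insert 25 -> lo=[3, 8, 16] hi=[25, 34, 49] -> (len(lo)=3, len(hi)=3, max(lo)=16)
Step 7: insert 47 -> lo=[3, 8, 16, 25] hi=[34, 47, 49] -> (len(lo)=4, len(hi)=3, max(lo)=25)

Answer: (1,0,49) (1,1,16) (2,1,16) (2,2,8) (3,2,16) (3,3,16) (4,3,25)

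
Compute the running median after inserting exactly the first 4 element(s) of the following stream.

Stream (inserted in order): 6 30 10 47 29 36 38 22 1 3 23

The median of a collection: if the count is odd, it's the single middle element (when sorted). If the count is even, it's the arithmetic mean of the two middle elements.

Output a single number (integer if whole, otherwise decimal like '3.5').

Step 1: insert 6 -> lo=[6] (size 1, max 6) hi=[] (size 0) -> median=6
Step 2: insert 30 -> lo=[6] (size 1, max 6) hi=[30] (size 1, min 30) -> median=18
Step 3: insert 10 -> lo=[6, 10] (size 2, max 10) hi=[30] (size 1, min 30) -> median=10
Step 4: insert 47 -> lo=[6, 10] (size 2, max 10) hi=[30, 47] (size 2, min 30) -> median=20

Answer: 20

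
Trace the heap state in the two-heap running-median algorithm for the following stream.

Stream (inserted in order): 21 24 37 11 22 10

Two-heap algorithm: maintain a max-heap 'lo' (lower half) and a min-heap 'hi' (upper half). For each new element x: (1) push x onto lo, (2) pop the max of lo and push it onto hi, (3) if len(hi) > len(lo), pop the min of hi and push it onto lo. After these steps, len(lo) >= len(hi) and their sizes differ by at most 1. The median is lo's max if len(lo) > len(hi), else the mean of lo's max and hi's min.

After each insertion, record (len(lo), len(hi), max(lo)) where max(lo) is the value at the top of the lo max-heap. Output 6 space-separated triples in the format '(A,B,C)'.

Step 1: insert 21 -> lo=[21] hi=[] -> (len(lo)=1, len(hi)=0, max(lo)=21)
Step 2: insert 24 -> lo=[21] hi=[24] -> (len(lo)=1, len(hi)=1, max(lo)=21)
Step 3: insert 37 -> lo=[21, 24] hi=[37] -> (len(lo)=2, len(hi)=1, max(lo)=24)
Step 4: insert 11 -> lo=[11, 21] hi=[24, 37] -> (len(lo)=2, len(hi)=2, max(lo)=21)
Step 5: insert 22 -> lo=[11, 21, 22] hi=[24, 37] -> (len(lo)=3, len(hi)=2, max(lo)=22)
Step 6: insert 10 -> lo=[10, 11, 21] hi=[22, 24, 37] -> (len(lo)=3, len(hi)=3, max(lo)=21)

Answer: (1,0,21) (1,1,21) (2,1,24) (2,2,21) (3,2,22) (3,3,21)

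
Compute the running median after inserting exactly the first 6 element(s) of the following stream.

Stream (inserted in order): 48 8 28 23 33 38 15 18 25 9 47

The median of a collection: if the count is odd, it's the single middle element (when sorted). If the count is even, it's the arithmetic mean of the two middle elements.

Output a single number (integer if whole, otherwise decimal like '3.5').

Answer: 30.5

Derivation:
Step 1: insert 48 -> lo=[48] (size 1, max 48) hi=[] (size 0) -> median=48
Step 2: insert 8 -> lo=[8] (size 1, max 8) hi=[48] (size 1, min 48) -> median=28
Step 3: insert 28 -> lo=[8, 28] (size 2, max 28) hi=[48] (size 1, min 48) -> median=28
Step 4: insert 23 -> lo=[8, 23] (size 2, max 23) hi=[28, 48] (size 2, min 28) -> median=25.5
Step 5: insert 33 -> lo=[8, 23, 28] (size 3, max 28) hi=[33, 48] (size 2, min 33) -> median=28
Step 6: insert 38 -> lo=[8, 23, 28] (size 3, max 28) hi=[33, 38, 48] (size 3, min 33) -> median=30.5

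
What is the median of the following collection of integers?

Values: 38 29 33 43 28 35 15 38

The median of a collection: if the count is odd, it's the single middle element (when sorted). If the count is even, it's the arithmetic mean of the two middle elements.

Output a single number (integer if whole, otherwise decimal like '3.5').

Step 1: insert 38 -> lo=[38] (size 1, max 38) hi=[] (size 0) -> median=38
Step 2: insert 29 -> lo=[29] (size 1, max 29) hi=[38] (size 1, min 38) -> median=33.5
Step 3: insert 33 -> lo=[29, 33] (size 2, max 33) hi=[38] (size 1, min 38) -> median=33
Step 4: insert 43 -> lo=[29, 33] (size 2, max 33) hi=[38, 43] (size 2, min 38) -> median=35.5
Step 5: insert 28 -> lo=[28, 29, 33] (size 3, max 33) hi=[38, 43] (size 2, min 38) -> median=33
Step 6: insert 35 -> lo=[28, 29, 33] (size 3, max 33) hi=[35, 38, 43] (size 3, min 35) -> median=34
Step 7: insert 15 -> lo=[15, 28, 29, 33] (size 4, max 33) hi=[35, 38, 43] (size 3, min 35) -> median=33
Step 8: insert 38 -> lo=[15, 28, 29, 33] (size 4, max 33) hi=[35, 38, 38, 43] (size 4, min 35) -> median=34

Answer: 34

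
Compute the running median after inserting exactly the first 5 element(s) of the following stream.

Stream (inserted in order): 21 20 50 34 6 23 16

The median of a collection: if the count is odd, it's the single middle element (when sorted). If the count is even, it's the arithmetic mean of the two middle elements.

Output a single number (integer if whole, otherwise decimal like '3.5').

Step 1: insert 21 -> lo=[21] (size 1, max 21) hi=[] (size 0) -> median=21
Step 2: insert 20 -> lo=[20] (size 1, max 20) hi=[21] (size 1, min 21) -> median=20.5
Step 3: insert 50 -> lo=[20, 21] (size 2, max 21) hi=[50] (size 1, min 50) -> median=21
Step 4: insert 34 -> lo=[20, 21] (size 2, max 21) hi=[34, 50] (size 2, min 34) -> median=27.5
Step 5: insert 6 -> lo=[6, 20, 21] (size 3, max 21) hi=[34, 50] (size 2, min 34) -> median=21

Answer: 21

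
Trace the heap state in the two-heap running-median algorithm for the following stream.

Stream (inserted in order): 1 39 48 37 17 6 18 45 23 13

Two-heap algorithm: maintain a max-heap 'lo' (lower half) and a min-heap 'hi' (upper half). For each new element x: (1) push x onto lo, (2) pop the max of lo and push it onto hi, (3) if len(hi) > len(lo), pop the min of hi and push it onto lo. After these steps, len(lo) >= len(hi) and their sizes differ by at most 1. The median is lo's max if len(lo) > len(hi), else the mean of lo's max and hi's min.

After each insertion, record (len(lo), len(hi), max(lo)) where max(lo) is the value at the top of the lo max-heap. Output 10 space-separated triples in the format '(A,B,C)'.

Step 1: insert 1 -> lo=[1] hi=[] -> (len(lo)=1, len(hi)=0, max(lo)=1)
Step 2: insert 39 -> lo=[1] hi=[39] -> (len(lo)=1, len(hi)=1, max(lo)=1)
Step 3: insert 48 -> lo=[1, 39] hi=[48] -> (len(lo)=2, len(hi)=1, max(lo)=39)
Step 4: insert 37 -> lo=[1, 37] hi=[39, 48] -> (len(lo)=2, len(hi)=2, max(lo)=37)
Step 5: insert 17 -> lo=[1, 17, 37] hi=[39, 48] -> (len(lo)=3, len(hi)=2, max(lo)=37)
Step 6: insert 6 -> lo=[1, 6, 17] hi=[37, 39, 48] -> (len(lo)=3, len(hi)=3, max(lo)=17)
Step 7: insert 18 -> lo=[1, 6, 17, 18] hi=[37, 39, 48] -> (len(lo)=4, len(hi)=3, max(lo)=18)
Step 8: insert 45 -> lo=[1, 6, 17, 18] hi=[37, 39, 45, 48] -> (len(lo)=4, len(hi)=4, max(lo)=18)
Step 9: insert 23 -> lo=[1, 6, 17, 18, 23] hi=[37, 39, 45, 48] -> (len(lo)=5, len(hi)=4, max(lo)=23)
Step 10: insert 13 -> lo=[1, 6, 13, 17, 18] hi=[23, 37, 39, 45, 48] -> (len(lo)=5, len(hi)=5, max(lo)=18)

Answer: (1,0,1) (1,1,1) (2,1,39) (2,2,37) (3,2,37) (3,3,17) (4,3,18) (4,4,18) (5,4,23) (5,5,18)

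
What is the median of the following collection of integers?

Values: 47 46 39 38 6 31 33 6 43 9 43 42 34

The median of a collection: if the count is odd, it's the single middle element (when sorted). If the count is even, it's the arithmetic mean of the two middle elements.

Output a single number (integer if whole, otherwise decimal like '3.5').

Answer: 38

Derivation:
Step 1: insert 47 -> lo=[47] (size 1, max 47) hi=[] (size 0) -> median=47
Step 2: insert 46 -> lo=[46] (size 1, max 46) hi=[47] (size 1, min 47) -> median=46.5
Step 3: insert 39 -> lo=[39, 46] (size 2, max 46) hi=[47] (size 1, min 47) -> median=46
Step 4: insert 38 -> lo=[38, 39] (size 2, max 39) hi=[46, 47] (size 2, min 46) -> median=42.5
Step 5: insert 6 -> lo=[6, 38, 39] (size 3, max 39) hi=[46, 47] (size 2, min 46) -> median=39
Step 6: insert 31 -> lo=[6, 31, 38] (size 3, max 38) hi=[39, 46, 47] (size 3, min 39) -> median=38.5
Step 7: insert 33 -> lo=[6, 31, 33, 38] (size 4, max 38) hi=[39, 46, 47] (size 3, min 39) -> median=38
Step 8: insert 6 -> lo=[6, 6, 31, 33] (size 4, max 33) hi=[38, 39, 46, 47] (size 4, min 38) -> median=35.5
Step 9: insert 43 -> lo=[6, 6, 31, 33, 38] (size 5, max 38) hi=[39, 43, 46, 47] (size 4, min 39) -> median=38
Step 10: insert 9 -> lo=[6, 6, 9, 31, 33] (size 5, max 33) hi=[38, 39, 43, 46, 47] (size 5, min 38) -> median=35.5
Step 11: insert 43 -> lo=[6, 6, 9, 31, 33, 38] (size 6, max 38) hi=[39, 43, 43, 46, 47] (size 5, min 39) -> median=38
Step 12: insert 42 -> lo=[6, 6, 9, 31, 33, 38] (size 6, max 38) hi=[39, 42, 43, 43, 46, 47] (size 6, min 39) -> median=38.5
Step 13: insert 34 -> lo=[6, 6, 9, 31, 33, 34, 38] (size 7, max 38) hi=[39, 42, 43, 43, 46, 47] (size 6, min 39) -> median=38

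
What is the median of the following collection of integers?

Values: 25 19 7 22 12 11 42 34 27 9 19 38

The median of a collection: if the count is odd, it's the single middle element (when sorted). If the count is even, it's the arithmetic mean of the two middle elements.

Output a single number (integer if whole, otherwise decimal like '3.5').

Answer: 20.5

Derivation:
Step 1: insert 25 -> lo=[25] (size 1, max 25) hi=[] (size 0) -> median=25
Step 2: insert 19 -> lo=[19] (size 1, max 19) hi=[25] (size 1, min 25) -> median=22
Step 3: insert 7 -> lo=[7, 19] (size 2, max 19) hi=[25] (size 1, min 25) -> median=19
Step 4: insert 22 -> lo=[7, 19] (size 2, max 19) hi=[22, 25] (size 2, min 22) -> median=20.5
Step 5: insert 12 -> lo=[7, 12, 19] (size 3, max 19) hi=[22, 25] (size 2, min 22) -> median=19
Step 6: insert 11 -> lo=[7, 11, 12] (size 3, max 12) hi=[19, 22, 25] (size 3, min 19) -> median=15.5
Step 7: insert 42 -> lo=[7, 11, 12, 19] (size 4, max 19) hi=[22, 25, 42] (size 3, min 22) -> median=19
Step 8: insert 34 -> lo=[7, 11, 12, 19] (size 4, max 19) hi=[22, 25, 34, 42] (size 4, min 22) -> median=20.5
Step 9: insert 27 -> lo=[7, 11, 12, 19, 22] (size 5, max 22) hi=[25, 27, 34, 42] (size 4, min 25) -> median=22
Step 10: insert 9 -> lo=[7, 9, 11, 12, 19] (size 5, max 19) hi=[22, 25, 27, 34, 42] (size 5, min 22) -> median=20.5
Step 11: insert 19 -> lo=[7, 9, 11, 12, 19, 19] (size 6, max 19) hi=[22, 25, 27, 34, 42] (size 5, min 22) -> median=19
Step 12: insert 38 -> lo=[7, 9, 11, 12, 19, 19] (size 6, max 19) hi=[22, 25, 27, 34, 38, 42] (size 6, min 22) -> median=20.5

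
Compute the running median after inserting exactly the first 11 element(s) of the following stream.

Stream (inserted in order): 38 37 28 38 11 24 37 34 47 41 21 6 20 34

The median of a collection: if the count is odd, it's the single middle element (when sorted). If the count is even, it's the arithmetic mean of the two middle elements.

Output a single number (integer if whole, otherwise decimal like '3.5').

Answer: 37

Derivation:
Step 1: insert 38 -> lo=[38] (size 1, max 38) hi=[] (size 0) -> median=38
Step 2: insert 37 -> lo=[37] (size 1, max 37) hi=[38] (size 1, min 38) -> median=37.5
Step 3: insert 28 -> lo=[28, 37] (size 2, max 37) hi=[38] (size 1, min 38) -> median=37
Step 4: insert 38 -> lo=[28, 37] (size 2, max 37) hi=[38, 38] (size 2, min 38) -> median=37.5
Step 5: insert 11 -> lo=[11, 28, 37] (size 3, max 37) hi=[38, 38] (size 2, min 38) -> median=37
Step 6: insert 24 -> lo=[11, 24, 28] (size 3, max 28) hi=[37, 38, 38] (size 3, min 37) -> median=32.5
Step 7: insert 37 -> lo=[11, 24, 28, 37] (size 4, max 37) hi=[37, 38, 38] (size 3, min 37) -> median=37
Step 8: insert 34 -> lo=[11, 24, 28, 34] (size 4, max 34) hi=[37, 37, 38, 38] (size 4, min 37) -> median=35.5
Step 9: insert 47 -> lo=[11, 24, 28, 34, 37] (size 5, max 37) hi=[37, 38, 38, 47] (size 4, min 37) -> median=37
Step 10: insert 41 -> lo=[11, 24, 28, 34, 37] (size 5, max 37) hi=[37, 38, 38, 41, 47] (size 5, min 37) -> median=37
Step 11: insert 21 -> lo=[11, 21, 24, 28, 34, 37] (size 6, max 37) hi=[37, 38, 38, 41, 47] (size 5, min 37) -> median=37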